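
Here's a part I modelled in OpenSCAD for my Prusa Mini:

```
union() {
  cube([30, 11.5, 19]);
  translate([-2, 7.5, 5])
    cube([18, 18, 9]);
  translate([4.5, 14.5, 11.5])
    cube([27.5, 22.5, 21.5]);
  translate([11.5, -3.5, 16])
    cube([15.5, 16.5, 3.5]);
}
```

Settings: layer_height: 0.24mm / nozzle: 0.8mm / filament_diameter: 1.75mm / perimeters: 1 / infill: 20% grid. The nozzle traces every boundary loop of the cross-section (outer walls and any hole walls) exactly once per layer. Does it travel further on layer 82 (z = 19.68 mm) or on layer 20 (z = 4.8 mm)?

Layer 82 (z = 19.68): the cube is absent (z outside [0, 19]); the cube at (-2, 7.5) does not reach this height (z outside [5, 14]); the 27.5×22.5 cube at (4.5, 14.5) contributes its full rectangle (perimeter 100.00 mm); the cube at (11.5, -3.5) is absent (z outside [16, 19.5]); Merging all regions: only the 27.5×22.5 cube at (4.5, 14.5) is present, so the union is just that shape — boundary = 100.00 mm. So its perimeter = 100.00 mm. Layer 20 (z = 4.8): the cube is present — its section is the full 30×11.5 rectangle (perimeter 83.00 mm); the cube at (-2, 7.5) is absent (z outside [5, 14]); the cube at (4.5, 14.5) is not intersected at this z (z outside [11.5, 33]); the cube at (11.5, -3.5) does not reach this height (z outside [16, 19.5]); Combining (union): only the 30×11.5 cube is present, so the union is just that shape — boundary = 83.00 mm. So its perimeter = 83.00 mm. Layer 82 is larger (100.00 vs 83.00 mm).

layer 82 (z = 19.68 mm)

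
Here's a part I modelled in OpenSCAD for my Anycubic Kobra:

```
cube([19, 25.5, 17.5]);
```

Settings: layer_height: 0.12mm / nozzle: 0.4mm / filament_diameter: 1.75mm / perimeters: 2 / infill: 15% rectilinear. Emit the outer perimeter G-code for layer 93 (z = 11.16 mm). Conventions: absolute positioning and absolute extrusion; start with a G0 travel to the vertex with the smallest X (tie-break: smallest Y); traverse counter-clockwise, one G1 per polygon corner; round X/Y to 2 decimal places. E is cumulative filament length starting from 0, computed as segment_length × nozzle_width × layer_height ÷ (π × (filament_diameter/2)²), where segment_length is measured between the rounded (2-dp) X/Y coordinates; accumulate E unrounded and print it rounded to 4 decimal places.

At z = 11.16 mm: the 19×25.5 cube contributes its full rectangle. The outline is a single polygon with 4 vertices. Extrusion per mm of travel: 0.4 × 0.12 / (π × 0.875²) = 0.019956. Accumulating E over each segment gives final E = 1.7761.

G0 X0.00 Y0.00 Z11.16
G1 X19.00 Y0.00 E0.3792
G1 X19.00 Y25.50 E0.8880
G1 X0.00 Y25.50 E1.2672
G1 X0.00 Y0.00 E1.7761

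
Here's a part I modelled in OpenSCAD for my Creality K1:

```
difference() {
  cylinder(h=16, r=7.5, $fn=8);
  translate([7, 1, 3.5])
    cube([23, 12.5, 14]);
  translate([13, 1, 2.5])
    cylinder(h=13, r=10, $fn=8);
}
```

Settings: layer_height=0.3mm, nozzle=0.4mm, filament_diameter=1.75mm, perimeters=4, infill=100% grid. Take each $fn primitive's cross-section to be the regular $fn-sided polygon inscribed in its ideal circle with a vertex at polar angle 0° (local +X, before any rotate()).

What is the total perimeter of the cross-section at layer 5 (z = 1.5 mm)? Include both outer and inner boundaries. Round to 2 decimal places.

At z = 1.5 mm: the r=7.5 cylinder contributes a regular 8-gon of circumradius 7.5 (perimeter = 2·8·7.500·sin(180°/8) = 45.92 mm); the cube at (7, 1) is not intersected at this z (z outside [3.5, 17.5]); the cylinder at (13, 1) is absent (z outside [2.5, 15.5]); Subtracting the remaining from the first: none of the subtracted shapes is present at this height, so the r=7.5 cylinder is unchanged — boundary = 45.92 mm. Overall, the cross-section is a single solid region. Total boundary length (outer) = 45.92 mm.

45.92 mm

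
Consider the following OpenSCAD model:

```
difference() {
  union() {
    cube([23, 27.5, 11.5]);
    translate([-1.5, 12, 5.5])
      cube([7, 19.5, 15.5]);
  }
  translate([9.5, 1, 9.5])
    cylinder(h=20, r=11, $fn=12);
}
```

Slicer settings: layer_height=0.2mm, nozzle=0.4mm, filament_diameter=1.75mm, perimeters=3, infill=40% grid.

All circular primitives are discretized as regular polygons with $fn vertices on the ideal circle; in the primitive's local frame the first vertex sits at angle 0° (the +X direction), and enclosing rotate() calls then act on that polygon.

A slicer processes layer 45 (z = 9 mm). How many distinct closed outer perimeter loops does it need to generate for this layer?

1

At z = 9 mm: the cube (footprint 23×27.5) is included at this height; the 7×19.5 cube at (-1.5, 12) contributes its full rectangle; Taking the union: the regions partially overlap (shared area 85.25 mm²), so overlapping operands fuse into one piece — 1 connected region; the cylinder at (9.5, 1) is absent (z outside [9.5, 29.5]); Subtracting the remaining from the first: none of the subtracted shapes is present at this height, so the result so far is unchanged — 1 connected region. The result has 1 disconnected region.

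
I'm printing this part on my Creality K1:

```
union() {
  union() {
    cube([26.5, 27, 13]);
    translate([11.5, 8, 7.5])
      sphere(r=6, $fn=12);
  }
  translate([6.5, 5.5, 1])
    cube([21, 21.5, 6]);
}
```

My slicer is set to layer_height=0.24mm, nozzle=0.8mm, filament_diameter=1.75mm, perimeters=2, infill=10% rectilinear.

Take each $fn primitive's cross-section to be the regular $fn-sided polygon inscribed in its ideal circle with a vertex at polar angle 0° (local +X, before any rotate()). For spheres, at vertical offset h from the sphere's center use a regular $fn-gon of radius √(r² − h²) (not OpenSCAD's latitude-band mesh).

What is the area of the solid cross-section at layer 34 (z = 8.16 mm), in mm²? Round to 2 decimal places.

At z = 8.16 mm: the cube is present — its section is the full 26.5×27 rectangle (area 715.50 mm²); the r=6 sphere at (11.5, 8) slices to a regular 12-gon of circumradius 5.964 (√(r²−h²) with h=0.66 from center) (area = (12/2)·5.964²·sin(360°/12) = 106.69 mm²); Merging all regions: the r=6 sphere at (11.5, 8) lies entirely inside the 26.5×27 cube, so the union is just the 26.5×27 cube — area = 715.50 mm²; the cube at (6.5, 5.5) is absent (z outside [1, 7]); Merging all regions: only that combined region is present, so the union is just that shape — area = 715.50 mm². Overall, the cross-section is a single solid region. Net area = 715.50 mm².

715.50 mm²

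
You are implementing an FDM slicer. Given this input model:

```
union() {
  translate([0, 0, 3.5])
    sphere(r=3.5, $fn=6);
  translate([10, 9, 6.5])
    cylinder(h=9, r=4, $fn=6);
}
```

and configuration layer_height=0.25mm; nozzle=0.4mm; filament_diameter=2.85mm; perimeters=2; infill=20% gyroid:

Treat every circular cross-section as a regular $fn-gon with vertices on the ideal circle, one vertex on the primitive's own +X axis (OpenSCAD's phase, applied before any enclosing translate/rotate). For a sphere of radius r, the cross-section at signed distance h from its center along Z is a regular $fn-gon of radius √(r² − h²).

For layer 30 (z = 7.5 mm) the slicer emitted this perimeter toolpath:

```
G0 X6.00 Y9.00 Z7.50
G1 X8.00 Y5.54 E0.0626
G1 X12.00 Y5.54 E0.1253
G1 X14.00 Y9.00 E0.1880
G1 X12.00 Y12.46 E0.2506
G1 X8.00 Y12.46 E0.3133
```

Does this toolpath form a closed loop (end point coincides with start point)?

no

Start point (G0): (6.00, 9.00). End point (last G1): the path does not return to the start — open.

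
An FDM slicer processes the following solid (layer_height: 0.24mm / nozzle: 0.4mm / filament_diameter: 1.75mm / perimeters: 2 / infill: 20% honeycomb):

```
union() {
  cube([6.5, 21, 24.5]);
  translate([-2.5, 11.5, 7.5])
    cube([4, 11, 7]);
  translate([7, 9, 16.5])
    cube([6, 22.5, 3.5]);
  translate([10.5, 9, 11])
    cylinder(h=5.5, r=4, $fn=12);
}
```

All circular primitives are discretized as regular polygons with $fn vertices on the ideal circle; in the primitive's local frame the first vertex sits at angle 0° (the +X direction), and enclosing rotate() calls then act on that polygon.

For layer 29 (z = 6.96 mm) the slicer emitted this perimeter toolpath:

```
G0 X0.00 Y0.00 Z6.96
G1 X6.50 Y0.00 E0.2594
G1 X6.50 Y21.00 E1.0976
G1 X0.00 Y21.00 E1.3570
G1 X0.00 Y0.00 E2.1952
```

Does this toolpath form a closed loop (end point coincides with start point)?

Start point (G0): (0.00, 0.00). End point (last G1): the path returns to the start — closed.

yes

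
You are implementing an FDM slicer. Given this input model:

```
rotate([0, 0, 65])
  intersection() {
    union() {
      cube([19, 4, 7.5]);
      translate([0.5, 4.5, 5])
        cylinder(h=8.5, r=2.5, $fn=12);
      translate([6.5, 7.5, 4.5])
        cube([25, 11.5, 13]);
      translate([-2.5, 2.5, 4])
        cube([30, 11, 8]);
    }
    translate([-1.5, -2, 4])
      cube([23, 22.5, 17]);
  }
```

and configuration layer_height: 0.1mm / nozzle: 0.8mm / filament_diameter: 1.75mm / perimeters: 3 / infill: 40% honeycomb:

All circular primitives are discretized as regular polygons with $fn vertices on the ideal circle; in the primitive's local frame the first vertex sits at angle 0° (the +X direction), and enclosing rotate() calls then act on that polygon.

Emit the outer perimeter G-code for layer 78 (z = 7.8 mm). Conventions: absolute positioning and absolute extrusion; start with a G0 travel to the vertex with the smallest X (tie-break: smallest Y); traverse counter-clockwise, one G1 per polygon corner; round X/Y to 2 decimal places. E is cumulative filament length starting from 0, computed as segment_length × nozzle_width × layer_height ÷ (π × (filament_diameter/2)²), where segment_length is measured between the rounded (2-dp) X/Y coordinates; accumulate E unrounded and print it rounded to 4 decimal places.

At z = 7.8 mm: the cube is not intersected at this z (z outside [0, 7.5]); the cylinder at (0.5, 4.5): section is a regular 12-gon, circumradius r=2.5; the cube at (6.5, 7.5) (footprint 25×11.5) is included at this height; the cube at (-2.5, 2.5) is present — its section is the full 30×11 rectangle; Merging all regions: the regions partially overlap (shared area 143.89 mm²), so overlapping operands fuse into one piece — 1 connected region; the cube at (-1.5, -2) (footprint 23×22.5) is included at this height; Taking the intersection: the 23×22.5 cube at (-1.5, -2) partially overlaps that combined region; clipping to the common part keeps 336.36 mm² — 1 connected region; (whole slice rotated 65° about Z — lengths, areas and connectivity unchanged). The outline is a single polygon with 11 vertices. Extrusion per mm of travel: 0.8 × 0.1 / (π × 0.875²) = 0.033260. Accumulating E over each segment gives final E = 2.6349.

G0 X-14.47 Y13.92 Z7.80
G1 X-9.49 Y11.60 E0.1827
G1 X-12.87 Y4.35 E0.4488
G1 X-2.90 Y-0.30 E0.8147
G1 X-2.65 Y0.23 E0.8342
G1 X-2.43 Y0.31 E0.8420
G1 X-1.60 Y1.30 E0.8849
G1 X-1.38 Y2.57 E0.9278
G1 X-1.46 Y2.79 E0.9356
G1 X6.82 Y20.54 E1.5870
G1 X-8.13 Y27.52 E2.1358
G1 X-14.47 Y13.92 E2.6349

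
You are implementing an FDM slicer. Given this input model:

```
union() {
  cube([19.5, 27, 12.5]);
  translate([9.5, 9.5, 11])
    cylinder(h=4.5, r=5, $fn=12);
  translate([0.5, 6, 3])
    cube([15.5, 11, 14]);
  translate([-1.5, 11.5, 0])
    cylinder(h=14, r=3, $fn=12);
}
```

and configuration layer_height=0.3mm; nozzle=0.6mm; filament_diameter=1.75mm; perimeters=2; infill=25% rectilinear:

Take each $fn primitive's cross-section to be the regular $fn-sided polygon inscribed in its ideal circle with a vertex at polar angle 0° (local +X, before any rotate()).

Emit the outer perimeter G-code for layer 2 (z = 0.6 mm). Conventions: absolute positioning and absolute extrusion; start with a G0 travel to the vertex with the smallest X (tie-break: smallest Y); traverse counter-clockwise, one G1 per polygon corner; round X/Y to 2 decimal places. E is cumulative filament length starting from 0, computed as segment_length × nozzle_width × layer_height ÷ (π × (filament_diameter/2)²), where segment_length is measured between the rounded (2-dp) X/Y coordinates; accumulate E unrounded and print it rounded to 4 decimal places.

At z = 0.6 mm: the cube (footprint 19.5×27) is included at this height; the cylinder at (9.5, 9.5) is absent (z outside [11, 15.5]); the cube at (0.5, 6) does not reach this height (z outside [3, 17]); the cylinder at (-1.5, 11.5): section is a regular 12-gon, circumradius r=3; Merging all regions: the regions partially overlap (shared area 5.10 mm²), so overlapping operands fuse into one piece — 1 connected region. The outline is a single polygon with 13 vertices. Extrusion per mm of travel: 0.6 × 0.3 / (π × 0.875²) = 0.074835. Accumulating E over each segment gives final E = 7.5004.

G0 X-4.50 Y11.50 Z0.60
G1 X-4.10 Y10.00 E0.1162
G1 X-3.00 Y8.90 E0.2326
G1 X-1.50 Y8.50 E0.3488
G1 X0.00 Y8.90 E0.4649
G1 X0.00 Y0.00 E1.1310
G1 X19.50 Y0.00 E2.5903
G1 X19.50 Y27.00 E4.6108
G1 X0.00 Y27.00 E6.0701
G1 X0.00 Y14.10 E7.0355
G1 X-1.50 Y14.50 E7.1517
G1 X-3.00 Y14.10 E7.2678
G1 X-4.10 Y13.00 E7.3843
G1 X-4.50 Y11.50 E7.5004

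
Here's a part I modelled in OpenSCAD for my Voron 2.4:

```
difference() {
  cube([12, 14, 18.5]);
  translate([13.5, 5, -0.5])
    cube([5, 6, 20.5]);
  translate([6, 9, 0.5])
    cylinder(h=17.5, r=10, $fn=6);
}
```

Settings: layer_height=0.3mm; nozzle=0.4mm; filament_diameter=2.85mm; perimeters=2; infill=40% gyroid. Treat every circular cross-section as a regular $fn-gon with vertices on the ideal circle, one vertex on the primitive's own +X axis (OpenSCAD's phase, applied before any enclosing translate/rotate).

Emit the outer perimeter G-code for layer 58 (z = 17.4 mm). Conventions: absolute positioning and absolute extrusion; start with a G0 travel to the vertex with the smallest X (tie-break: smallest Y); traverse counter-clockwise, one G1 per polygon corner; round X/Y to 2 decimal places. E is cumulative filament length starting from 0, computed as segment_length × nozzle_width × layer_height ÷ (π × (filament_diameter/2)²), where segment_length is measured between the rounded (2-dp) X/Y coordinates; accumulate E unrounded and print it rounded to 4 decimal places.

At z = 17.4 mm: the cube (footprint 12×14) is included at this height; the cube at (13.5, 5) (footprint 5×6) is included at this height; the cylinder at (6, 9): section is a regular 6-gon, circumradius r=10; Taking the first minus the rest: starting from the 12×14 cube, the 5×6 cube at (13.5, 5) misses the remaining region (no effect); the r=10 cylinder at (6, 9) partially overlaps it — only the 162.19 mm² overlap (of its 259.81 mm²) is removed, clipping the outline — 1 connected region. The outline is a single polygon with 6 vertices. Extrusion per mm of travel: 0.4 × 0.3 / (π × 1.425²) = 0.018811. Accumulating E over each segment gives final E = 0.5669.

G0 X0.00 Y0.00 Z17.40
G1 X12.00 Y0.00 E0.2257
G1 X12.00 Y2.07 E0.2647
G1 X11.00 Y0.34 E0.3023
G1 X1.00 Y0.34 E0.4904
G1 X0.00 Y2.07 E0.5279
G1 X0.00 Y0.00 E0.5669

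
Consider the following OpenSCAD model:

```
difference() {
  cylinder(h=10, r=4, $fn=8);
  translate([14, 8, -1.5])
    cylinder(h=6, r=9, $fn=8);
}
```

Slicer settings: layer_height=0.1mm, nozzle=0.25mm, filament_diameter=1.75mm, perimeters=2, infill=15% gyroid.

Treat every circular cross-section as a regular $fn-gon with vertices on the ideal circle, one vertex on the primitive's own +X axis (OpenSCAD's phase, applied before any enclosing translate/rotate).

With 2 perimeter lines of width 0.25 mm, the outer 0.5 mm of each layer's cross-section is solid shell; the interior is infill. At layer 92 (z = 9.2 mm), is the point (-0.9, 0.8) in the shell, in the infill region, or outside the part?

infill

At z = 9.2 mm: the r=4 cylinder gives a regular 8-gon of circumradius 4 (constant along its height); the cylinder at (14, 8) is not intersected at this z (z outside [-1.5, 4.5]); Subtracting the remaining from the first: none of the subtracted shapes is present at this height, so the r=4 cylinder is unchanged — 1 connected region. Overall, the cross-section is a single solid region. The nearest boundary edge runs (-2.83, 2.83)→(-4.00, 0.00); distance from the point to it = 2.56 mm. The point is inside the cross-section and 2.56 mm from the nearest boundary — more than the 0.5 mm shell width (2 × 0.25), so it's in the infill interior.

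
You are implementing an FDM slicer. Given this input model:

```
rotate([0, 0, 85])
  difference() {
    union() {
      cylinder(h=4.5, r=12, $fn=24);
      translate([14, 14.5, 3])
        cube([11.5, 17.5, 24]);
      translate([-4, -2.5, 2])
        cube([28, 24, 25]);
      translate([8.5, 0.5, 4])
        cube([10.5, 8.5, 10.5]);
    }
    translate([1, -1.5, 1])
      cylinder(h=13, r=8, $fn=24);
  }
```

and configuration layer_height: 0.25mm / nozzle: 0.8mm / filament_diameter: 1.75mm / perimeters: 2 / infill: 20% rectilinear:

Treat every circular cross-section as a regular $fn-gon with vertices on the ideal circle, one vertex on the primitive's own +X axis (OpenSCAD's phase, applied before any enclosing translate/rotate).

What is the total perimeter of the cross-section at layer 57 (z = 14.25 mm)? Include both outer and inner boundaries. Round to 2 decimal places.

At z = 14.25 mm: the cylinder is not intersected at this z (z outside [0, 4.5]); the cube at (14, 14.5) (footprint 11.5×17.5) is included at this height (perimeter 58.00 mm); the 28×24 cube at (-4, -2.5) contributes its full rectangle (perimeter 104.00 mm); the cube at (8.5, 0.5) (footprint 10.5×8.5) is included at this height (perimeter 38.00 mm); Merging all regions: the regions partially overlap (shared area 159.25 mm²), so the edge portions inside another operand are dropped and the merged outline is re-measured after clipping — boundary = 128.00 mm; the cylinder at (1, -1.5) is absent (z outside [1, 14]); Taking the first minus the rest: none of the subtracted shapes is present at this height, so the result so far is unchanged — boundary = 128.00 mm; (whole slice rotated 85° about Z — lengths, areas and connectivity unchanged). Overall, the cross-section is a single solid region. Total boundary length (outer) = 128.00 mm.

128.00 mm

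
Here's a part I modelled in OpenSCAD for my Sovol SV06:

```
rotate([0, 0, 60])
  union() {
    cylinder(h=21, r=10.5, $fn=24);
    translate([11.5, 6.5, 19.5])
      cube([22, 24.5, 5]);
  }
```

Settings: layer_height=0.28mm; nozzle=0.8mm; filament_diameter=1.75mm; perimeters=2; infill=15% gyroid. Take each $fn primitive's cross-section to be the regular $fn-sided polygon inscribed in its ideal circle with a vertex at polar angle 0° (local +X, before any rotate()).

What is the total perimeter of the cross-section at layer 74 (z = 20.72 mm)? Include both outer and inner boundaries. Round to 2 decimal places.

158.79 mm

At z = 20.72 mm: the r=10.5 cylinder contributes a regular 24-gon of circumradius 10.5 (perimeter = 2·24·10.500·sin(180°/24) = 65.79 mm); the cube at (11.5, 6.5) (footprint 22×24.5) is included at this height (perimeter 93.00 mm); Taking the union: the 2 present regions are separate (no shared area or edge), so areas and boundary lengths simply add and each stays a separate island — boundary = 158.79 mm; (rotated 60° about Z; rotation is an isometry so areas/perimeters/island counts are preserved). Overall, the cross-section has 2 separate islands. Total boundary length (outer) = 158.79 mm.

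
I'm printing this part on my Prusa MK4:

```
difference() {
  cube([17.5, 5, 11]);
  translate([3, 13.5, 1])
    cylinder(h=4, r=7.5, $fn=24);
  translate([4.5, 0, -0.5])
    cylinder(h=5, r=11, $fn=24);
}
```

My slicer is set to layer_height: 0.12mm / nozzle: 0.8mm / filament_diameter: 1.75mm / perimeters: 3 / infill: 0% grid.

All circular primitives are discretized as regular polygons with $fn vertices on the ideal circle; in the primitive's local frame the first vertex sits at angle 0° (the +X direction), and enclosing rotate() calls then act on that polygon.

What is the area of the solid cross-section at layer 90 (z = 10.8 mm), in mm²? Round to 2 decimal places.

87.50 mm²

At z = 10.8 mm: the cube (footprint 17.5×5) is included at this height (area 87.50 mm²); the cylinder at (3, 13.5) is absent (z outside [1, 5]); the cylinder at (4.5, 0) is not intersected at this z (z outside [-0.5, 4.5]); After the difference (first − rest): none of the subtracted shapes is present at this height, so the 17.5×5 cube is unchanged — area = 87.50 mm². Overall, the cross-section is a single solid region. Net area = 87.50 mm².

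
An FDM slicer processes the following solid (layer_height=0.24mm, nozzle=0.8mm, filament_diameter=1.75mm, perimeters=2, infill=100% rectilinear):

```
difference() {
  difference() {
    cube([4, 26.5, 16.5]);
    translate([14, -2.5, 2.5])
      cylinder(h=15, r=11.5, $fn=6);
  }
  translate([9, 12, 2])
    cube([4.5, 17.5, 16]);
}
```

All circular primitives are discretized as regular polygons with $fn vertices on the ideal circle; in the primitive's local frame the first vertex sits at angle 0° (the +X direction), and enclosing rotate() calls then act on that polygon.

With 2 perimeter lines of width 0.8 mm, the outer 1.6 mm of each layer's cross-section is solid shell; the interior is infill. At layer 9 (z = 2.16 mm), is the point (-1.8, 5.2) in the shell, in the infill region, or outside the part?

At z = 2.16 mm: the 4×26.5 cube contributes its full rectangle; the cylinder at (14, -2.5) is absent (z outside [2.5, 17.5]); Subtracting the remaining from the first: none of the subtracted shapes is present at this height, so the 4×26.5 cube is unchanged — 1 connected region; the cube at (9, 12) (footprint 4.5×17.5) is included at this height; Taking the first minus the rest: starting from the result so far, the 4.5×17.5 cube at (9, 12) misses the remaining region (no effect) — 1 connected region. Overall, the cross-section is a single solid region. The nearest boundary edge runs (0.00, 0.00)→(0.00, 26.50); distance from the point to it = 1.80 mm. The point is not inside any of the regions above, so it lies outside the cross-section (1.80 mm from the nearest boundary).

outside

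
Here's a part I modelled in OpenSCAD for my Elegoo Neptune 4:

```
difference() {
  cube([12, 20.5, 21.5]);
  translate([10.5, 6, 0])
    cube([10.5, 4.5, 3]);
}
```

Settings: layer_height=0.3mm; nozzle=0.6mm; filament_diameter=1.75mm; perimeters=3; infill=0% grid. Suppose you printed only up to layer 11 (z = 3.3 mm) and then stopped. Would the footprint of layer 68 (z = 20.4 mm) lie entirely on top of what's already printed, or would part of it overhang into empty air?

Compare the two slices. At z = 3.3: the cube (footprint 12×20.5) is included at this height (area 246.00 mm²); the cube at (10.5, 6) does not reach this height (z outside [0, 3]); Taking the first minus the rest: none of the subtracted shapes is present at this height, so the 12×20.5 cube is unchanged — area = 246.00 mm². At z = 20.4: the 12×20.5 cube contributes its full rectangle (area 246.00 mm²); the cube at (10.5, 6) is not intersected at this z (z outside [0, 3]); After the difference (first − rest): none of the subtracted shapes is present at this height, so the 12×20.5 cube is unchanged — area = 246.00 mm². Checking containment: the cross-section at z = 20.4 is a subset of the cross-section at z = 3.3.

entirely on top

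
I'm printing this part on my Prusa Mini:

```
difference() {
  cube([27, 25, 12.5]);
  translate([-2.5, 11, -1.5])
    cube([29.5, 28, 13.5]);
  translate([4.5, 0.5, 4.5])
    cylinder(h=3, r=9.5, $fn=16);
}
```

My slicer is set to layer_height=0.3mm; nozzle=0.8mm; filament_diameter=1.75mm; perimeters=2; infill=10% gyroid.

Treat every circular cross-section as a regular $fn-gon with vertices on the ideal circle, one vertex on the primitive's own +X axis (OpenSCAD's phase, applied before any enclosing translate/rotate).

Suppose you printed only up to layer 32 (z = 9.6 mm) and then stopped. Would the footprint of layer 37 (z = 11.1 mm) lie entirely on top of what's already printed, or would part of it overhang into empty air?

entirely on top

Compare the two slices. At z = 9.6: the cube is present — its section is the full 27×25 rectangle (area 675.00 mm²); the cube at (-2.5, 11) (footprint 29.5×28) is included at this height (area 826.00 mm²); the cylinder at (4.5, 0.5) does not reach this height (z outside [4.5, 7.5]); After the difference (first − rest): starting from the 27×25 cube (675.00 mm²), the 29.5×28 cube at (-2.5, 11) partially overlaps it — only the 378.00 mm² overlap (of its 826.00 mm²) is removed, clipping the outline — area = 297.00 mm². At z = 11.1: the cube is present — its section is the full 27×25 rectangle (area 675.00 mm²); the cube at (-2.5, 11) (footprint 29.5×28) is included at this height (area 826.00 mm²); the cylinder at (4.5, 0.5) is not intersected at this z (z outside [4.5, 7.5]); Subtracting the remaining from the first: starting from the 27×25 cube (675.00 mm²), the 29.5×28 cube at (-2.5, 11) partially overlaps it — only the 378.00 mm² overlap (of its 826.00 mm²) is removed, clipping the outline — area = 297.00 mm². Checking containment: the cross-section at z = 11.1 is a subset of the cross-section at z = 9.6.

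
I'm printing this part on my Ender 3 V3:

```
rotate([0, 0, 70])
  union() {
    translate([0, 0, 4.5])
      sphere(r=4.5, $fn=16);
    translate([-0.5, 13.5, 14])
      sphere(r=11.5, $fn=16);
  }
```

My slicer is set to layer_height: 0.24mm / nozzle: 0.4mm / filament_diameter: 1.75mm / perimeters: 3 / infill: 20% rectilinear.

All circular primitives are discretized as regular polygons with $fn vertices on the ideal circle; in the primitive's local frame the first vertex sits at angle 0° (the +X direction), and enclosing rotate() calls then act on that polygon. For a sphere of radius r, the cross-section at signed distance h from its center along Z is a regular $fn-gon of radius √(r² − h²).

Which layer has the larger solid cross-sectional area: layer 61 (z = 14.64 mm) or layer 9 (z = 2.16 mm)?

Layer 61 (z = 14.64): the sphere does not reach this height (|z−center|=10.140 > r=4.5); the r=11.5 sphere at (-0.5, 13.5) contributes a regular 16-gon of circumradius √(11.5²−0.64²) = 11.482 (area = (16/2)·11.482²·sin(360°/16) = 403.63 mm²); Taking the union: only the r=11.5 sphere at (-0.5, 13.5) is present, so the union is just that shape — area = 403.63 mm²; (whole slice rotated 70° about Z — lengths, areas and connectivity unchanged). So its area = 403.63 mm². Layer 9 (z = 2.16): the r=4.5 sphere contributes a regular 16-gon of circumradius √(4.5²−2.34²) = 3.844 (area = (16/2)·3.844²·sin(360°/16) = 45.23 mm²); the sphere at (-0.5, 13.5) is absent (|z−center|=11.840 > r=11.5); Merging all regions: only the r=4.5 sphere is present, so the union is just that shape — area = 45.23 mm²; (rotated 70° about Z; rotation is an isometry so areas/perimeters/island counts are preserved). So its area = 45.23 mm². Layer 61 is larger (403.63 vs 45.23 mm²).

layer 61 (z = 14.64 mm)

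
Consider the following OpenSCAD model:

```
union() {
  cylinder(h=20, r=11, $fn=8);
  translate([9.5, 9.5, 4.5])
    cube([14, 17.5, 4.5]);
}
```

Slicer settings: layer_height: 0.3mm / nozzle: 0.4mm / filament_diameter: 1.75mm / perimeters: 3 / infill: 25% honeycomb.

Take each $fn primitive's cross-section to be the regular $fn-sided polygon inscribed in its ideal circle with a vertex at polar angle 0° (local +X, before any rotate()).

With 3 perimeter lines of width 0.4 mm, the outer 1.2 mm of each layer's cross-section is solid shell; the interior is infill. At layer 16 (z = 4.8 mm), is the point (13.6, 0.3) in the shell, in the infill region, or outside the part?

outside

At z = 4.8 mm: the r=11 cylinder gives a regular 8-gon of circumradius 11 (constant along its height); the cube at (9.5, 9.5) (footprint 14×17.5) is included at this height; Merging all regions: the 2 present regions are separate (no shared area or edge), so areas and boundary lengths simply add and each stays a separate island — 2 connected regions. Overall, the cross-section has 2 separate islands. The nearest boundary edge runs (7.78, 7.78)→(11.00, 0.00); distance from the point to it = 2.62 mm. The point is not inside any of the regions above, so it lies outside the cross-section (2.62 mm from the nearest boundary).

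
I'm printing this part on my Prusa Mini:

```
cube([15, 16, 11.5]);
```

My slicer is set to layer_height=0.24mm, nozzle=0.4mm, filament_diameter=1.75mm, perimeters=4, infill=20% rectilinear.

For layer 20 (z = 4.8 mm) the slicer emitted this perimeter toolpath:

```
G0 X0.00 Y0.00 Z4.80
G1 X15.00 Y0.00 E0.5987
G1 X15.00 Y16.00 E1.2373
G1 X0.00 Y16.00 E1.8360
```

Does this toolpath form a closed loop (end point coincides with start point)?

Start point (G0): (0.00, 0.00). End point (last G1): the path does not return to the start — open.

no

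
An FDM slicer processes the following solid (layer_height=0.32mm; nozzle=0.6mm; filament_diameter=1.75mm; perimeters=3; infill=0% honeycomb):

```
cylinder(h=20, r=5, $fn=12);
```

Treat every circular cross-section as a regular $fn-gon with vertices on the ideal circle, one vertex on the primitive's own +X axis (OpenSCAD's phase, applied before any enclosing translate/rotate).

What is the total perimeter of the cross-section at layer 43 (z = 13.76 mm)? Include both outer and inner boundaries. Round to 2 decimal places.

31.06 mm

At z = 13.76 mm: the r=5 cylinder gives a regular 12-gon of circumradius 5 (constant along its height) (perimeter = 2·12·5.000·sin(180°/12) = 31.06 mm). Overall, the cross-section is a single solid region. Total boundary length (outer) = 31.06 mm.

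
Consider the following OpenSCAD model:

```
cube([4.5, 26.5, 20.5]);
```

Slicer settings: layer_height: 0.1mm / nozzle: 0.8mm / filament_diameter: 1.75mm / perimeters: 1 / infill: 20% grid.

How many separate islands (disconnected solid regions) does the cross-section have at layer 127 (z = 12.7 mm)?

At z = 12.7 mm: the cube (footprint 4.5×26.5) is included at this height. Overall, the cross-section is a single solid region. Island count = 1.

1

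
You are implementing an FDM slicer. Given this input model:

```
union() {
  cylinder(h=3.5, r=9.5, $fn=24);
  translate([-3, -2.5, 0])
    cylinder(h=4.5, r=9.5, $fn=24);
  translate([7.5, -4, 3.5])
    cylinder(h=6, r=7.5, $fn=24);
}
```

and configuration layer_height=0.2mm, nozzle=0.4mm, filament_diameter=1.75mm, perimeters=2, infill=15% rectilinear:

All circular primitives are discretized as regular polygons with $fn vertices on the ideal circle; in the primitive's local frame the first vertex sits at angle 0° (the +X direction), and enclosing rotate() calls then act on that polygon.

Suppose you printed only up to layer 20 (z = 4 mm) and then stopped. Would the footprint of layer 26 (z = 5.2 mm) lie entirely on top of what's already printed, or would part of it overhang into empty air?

entirely on top

Compare the two slices. At z = 4: the cylinder is not intersected at this z (z outside [0, 3.5]); the r=9.5 cylinder at (-3, -2.5) gives a regular 24-gon of circumradius 9.5 (constant along its height) (area = (24/2)·9.500²·sin(360°/24) = 280.30 mm²); the r=7.5 cylinder at (7.5, -4) gives a regular 24-gon of circumradius 7.5 (constant along its height) (area = (24/2)·7.500²·sin(360°/24) = 174.70 mm²); Merging all regions: the regions partially overlap — summed areas 455.00 mm² minus the doubly-counted overlap 57.02 mm² gives 397.99 mm² — area = 397.99 mm². At z = 5.2: the cylinder does not reach this height (z outside [0, 3.5]); the cylinder at (-3, -2.5) does not reach this height (z outside [0, 4.5]); the cylinder at (7.5, -4): section is a regular 24-gon, circumradius r=7.5 (area = (24/2)·7.500²·sin(360°/24) = 174.70 mm²); Merging all regions: only the r=7.5 cylinder at (7.5, -4) is present, so the union is just that shape — area = 174.70 mm². Checking containment: the cross-section at z = 5.2 is a subset of the cross-section at z = 4.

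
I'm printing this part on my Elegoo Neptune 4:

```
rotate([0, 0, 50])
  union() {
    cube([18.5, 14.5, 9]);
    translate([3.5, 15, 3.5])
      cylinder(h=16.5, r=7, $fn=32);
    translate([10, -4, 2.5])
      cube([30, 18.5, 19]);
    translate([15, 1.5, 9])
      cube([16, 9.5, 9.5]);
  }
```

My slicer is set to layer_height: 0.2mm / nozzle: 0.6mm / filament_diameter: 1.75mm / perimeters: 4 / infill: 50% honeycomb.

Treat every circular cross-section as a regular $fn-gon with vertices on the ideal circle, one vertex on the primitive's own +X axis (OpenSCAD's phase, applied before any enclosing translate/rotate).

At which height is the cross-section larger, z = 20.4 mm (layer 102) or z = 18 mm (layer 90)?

layer 90 (z = 18 mm)

Layer 102 (z = 20.4): the cube is not intersected at this z (z outside [0, 9]); the cylinder at (3.5, 15) is absent (z outside [3.5, 20]); the cube at (10, -4) is present — its section is the full 30×18.5 rectangle (area 555.00 mm²); the cube at (15, 1.5) is absent (z outside [9, 18.5]); Combining (union): only the 30×18.5 cube at (10, -4) is present, so the union is just that shape — area = 555.00 mm²; (whole slice rotated 50° about Z — lengths, areas and connectivity unchanged). So its area = 555.00 mm². Layer 90 (z = 18): the cube is absent (z outside [0, 9]); the cylinder at (3.5, 15): section is a regular 32-gon, circumradius r=7 (area = (32/2)·7.000²·sin(360°/32) = 152.95 mm²); the 30×18.5 cube at (10, -4) contributes its full rectangle (area 555.00 mm²); the cube at (15, 1.5) is present — its section is the full 16×9.5 rectangle (area 152.00 mm²); Merging all regions: the regions partially overlap — summed areas 859.95 mm² minus the doubly-counted overlap 152.57 mm² gives 707.38 mm² — area = 707.38 mm²; (rotated 50° about Z; rotation is an isometry so areas/perimeters/island counts are preserved). So its area = 707.38 mm². Layer 90 is larger (707.38 vs 555.00 mm²).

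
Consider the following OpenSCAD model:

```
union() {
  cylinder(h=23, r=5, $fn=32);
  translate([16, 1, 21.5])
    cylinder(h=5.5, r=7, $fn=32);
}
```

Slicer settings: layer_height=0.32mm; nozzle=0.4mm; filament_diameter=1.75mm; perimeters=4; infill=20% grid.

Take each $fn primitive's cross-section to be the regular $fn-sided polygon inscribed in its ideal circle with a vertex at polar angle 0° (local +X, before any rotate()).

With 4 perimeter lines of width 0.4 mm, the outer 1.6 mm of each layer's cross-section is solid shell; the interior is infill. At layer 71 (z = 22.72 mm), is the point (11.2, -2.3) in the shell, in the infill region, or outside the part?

At z = 22.72 mm: the r=5 cylinder gives a regular 32-gon of circumradius 5 (constant along its height); the r=7 cylinder at (16, 1) contributes a regular 32-gon of circumradius 7; Combining (union): the 2 present regions are separate (no shared area or edge), so areas and boundary lengths simply add and each stays a separate island — 2 connected regions. Overall, the cross-section has 2 separate islands. The nearest boundary edge runs (11.05, -3.95)→(10.18, -2.89); distance from the point to it = 1.16 mm. (Shell/infill is judged within the island containing the point — the largest one.) The point is inside the cross-section, 1.16 mm from the nearest boundary — within the 1.6 mm shell band (4 × 0.4).

shell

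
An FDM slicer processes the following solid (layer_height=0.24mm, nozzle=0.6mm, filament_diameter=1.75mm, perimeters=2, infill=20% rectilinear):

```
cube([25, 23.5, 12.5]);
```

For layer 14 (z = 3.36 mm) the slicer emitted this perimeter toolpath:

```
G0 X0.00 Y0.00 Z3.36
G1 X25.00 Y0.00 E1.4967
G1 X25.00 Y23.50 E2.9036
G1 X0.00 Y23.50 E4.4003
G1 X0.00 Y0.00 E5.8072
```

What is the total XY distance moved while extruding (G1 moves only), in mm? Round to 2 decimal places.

Sum the Euclidean lengths of each G1 segment: total = 97.00 mm.

97.00 mm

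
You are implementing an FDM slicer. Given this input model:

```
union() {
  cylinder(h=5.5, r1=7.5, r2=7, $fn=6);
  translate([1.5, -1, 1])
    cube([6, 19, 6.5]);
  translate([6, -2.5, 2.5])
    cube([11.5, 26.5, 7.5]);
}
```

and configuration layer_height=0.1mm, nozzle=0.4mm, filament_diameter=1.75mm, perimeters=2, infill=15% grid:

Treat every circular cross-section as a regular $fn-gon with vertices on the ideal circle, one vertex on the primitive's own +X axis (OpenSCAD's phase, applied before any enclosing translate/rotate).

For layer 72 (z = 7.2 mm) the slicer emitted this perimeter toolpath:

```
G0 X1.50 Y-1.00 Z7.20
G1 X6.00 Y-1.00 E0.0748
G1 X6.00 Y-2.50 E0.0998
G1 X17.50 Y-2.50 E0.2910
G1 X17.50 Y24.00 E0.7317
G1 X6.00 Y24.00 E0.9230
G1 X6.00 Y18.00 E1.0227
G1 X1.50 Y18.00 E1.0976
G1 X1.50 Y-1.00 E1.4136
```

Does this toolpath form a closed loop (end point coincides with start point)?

Start point (G0): (1.50, -1.00). End point (last G1): the path returns to the start — closed.

yes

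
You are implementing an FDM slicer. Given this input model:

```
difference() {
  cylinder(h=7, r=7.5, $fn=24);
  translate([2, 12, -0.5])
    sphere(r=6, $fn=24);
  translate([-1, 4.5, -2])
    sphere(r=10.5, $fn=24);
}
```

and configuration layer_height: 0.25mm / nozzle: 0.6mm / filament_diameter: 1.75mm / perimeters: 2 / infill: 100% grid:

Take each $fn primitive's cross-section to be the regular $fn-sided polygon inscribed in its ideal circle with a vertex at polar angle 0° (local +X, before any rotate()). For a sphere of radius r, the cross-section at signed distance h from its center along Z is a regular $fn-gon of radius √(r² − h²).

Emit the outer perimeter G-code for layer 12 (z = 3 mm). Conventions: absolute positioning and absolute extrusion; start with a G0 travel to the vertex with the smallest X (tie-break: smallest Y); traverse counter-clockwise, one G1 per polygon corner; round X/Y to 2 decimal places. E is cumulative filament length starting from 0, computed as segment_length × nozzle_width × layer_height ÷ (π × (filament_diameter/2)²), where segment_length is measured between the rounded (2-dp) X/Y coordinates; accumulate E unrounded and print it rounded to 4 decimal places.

G0 X-7.06 Y-2.39 Z3.00
G1 X-6.50 Y-3.75 E0.0917
G1 X-5.30 Y-5.30 E0.2140
G1 X-3.75 Y-6.50 E0.3362
G1 X-1.94 Y-7.24 E0.4582
G1 X0.00 Y-7.50 E0.5802
G1 X1.94 Y-7.24 E0.7023
G1 X3.75 Y-6.50 E0.8242
G1 X5.30 Y-5.30 E0.9465
G1 X6.50 Y-3.75 E1.0687
G1 X7.24 Y-1.94 E1.1907
G1 X7.50 Y0.00 E1.3127
G1 X7.39 Y0.83 E1.3650
G1 X7.00 Y-0.12 E1.4290
G1 X5.53 Y-2.03 E1.5793
G1 X3.62 Y-3.50 E1.7296
G1 X1.39 Y-4.42 E1.8800
G1 X-1.00 Y-4.73 E2.0303
G1 X-3.39 Y-4.42 E2.1806
G1 X-5.62 Y-3.50 E2.3311
G1 X-7.06 Y-2.39 E2.4445

At z = 3 mm: the r=7.5 cylinder contributes a regular 24-gon of circumradius 7.5; the r=6 sphere at (2, 12) slices to a regular 24-gon of circumradius 4.873 (√(r²−h²) with h=3.5 from center); the sphere at (-1, 4.5): section is a regular 24-gon, circumradius = √(r²−h²) = √(10.5²−5²) = 9.233; After the difference (first − rest): starting from the r=7.5 cylinder, the r=6 sphere at (2, 12) partially overlaps it — only the 0.17 mm² overlap (of its 73.76 mm²) is removed, clipping the outline; the r=10.5 sphere at (-1, 4.5) partially overlaps it — only the 138.24 mm² overlap (of its 264.77 mm²) is removed, clipping the outline — 1 connected region. The outline is a single polygon with 20 vertices. Extrusion per mm of travel: 0.6 × 0.25 / (π × 0.875²) = 0.062363. Accumulating E over each segment gives final E = 2.4445.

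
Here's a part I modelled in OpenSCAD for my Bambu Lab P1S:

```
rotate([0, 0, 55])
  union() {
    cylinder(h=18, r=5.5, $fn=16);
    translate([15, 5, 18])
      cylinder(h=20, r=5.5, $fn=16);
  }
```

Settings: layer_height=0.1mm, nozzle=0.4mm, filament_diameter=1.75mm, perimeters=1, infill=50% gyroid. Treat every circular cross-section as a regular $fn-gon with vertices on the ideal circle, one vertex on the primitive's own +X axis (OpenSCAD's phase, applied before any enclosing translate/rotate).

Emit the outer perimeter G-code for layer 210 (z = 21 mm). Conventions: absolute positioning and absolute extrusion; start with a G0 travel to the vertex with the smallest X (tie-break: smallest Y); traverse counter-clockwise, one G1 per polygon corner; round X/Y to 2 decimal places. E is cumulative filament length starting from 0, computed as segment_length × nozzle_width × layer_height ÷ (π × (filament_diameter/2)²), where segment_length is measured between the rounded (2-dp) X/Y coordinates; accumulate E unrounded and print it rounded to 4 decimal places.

At z = 21 mm: the cylinder is not intersected at this z (z outside [0, 18]); the r=5.5 cylinder at (15, 5) gives a regular 16-gon of circumradius 5.5 (constant along its height); Combining (union): only the r=5.5 cylinder at (15, 5) is present, so the union is just that shape — 1 connected region; (whole slice rotated 55° about Z — lengths, areas and connectivity unchanged). The outline is a single polygon with 16 vertices. Extrusion per mm of travel: 0.4 × 0.1 / (π × 0.875²) = 0.016630. Accumulating E over each segment gives final E = 0.5709.

G0 X-0.91 Y14.20 Z21.00
G1 X-0.13 Y12.20 E0.0357
G1 X1.35 Y10.65 E0.0713
G1 X3.32 Y9.79 E0.1071
G1 X5.46 Y9.74 E0.1427
G1 X7.46 Y10.52 E0.1784
G1 X9.01 Y12.00 E0.2140
G1 X9.88 Y13.96 E0.2497
G1 X9.92 Y16.11 E0.2854
G1 X9.15 Y18.11 E0.3211
G1 X7.66 Y19.66 E0.3568
G1 X5.70 Y20.52 E0.3924
G1 X3.55 Y20.57 E0.4282
G1 X1.55 Y19.79 E0.4639
G1 X0.00 Y18.31 E0.4995
G1 X-0.86 Y16.35 E0.5351
G1 X-0.91 Y14.20 E0.5709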